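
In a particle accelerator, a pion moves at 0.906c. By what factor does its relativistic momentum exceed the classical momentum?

p_rel = γmv, p_class = mv
Ratio = γ = 1/√(1 - 0.906²)
= 1/√(0.179164) = 2.363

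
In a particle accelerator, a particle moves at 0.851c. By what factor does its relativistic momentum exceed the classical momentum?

p_rel = γmv, p_class = mv
Ratio = γ = 1/√(1 - 0.851²)
= 1/√(0.275799) = 1.904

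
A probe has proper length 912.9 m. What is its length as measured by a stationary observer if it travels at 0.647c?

Proper length L₀ = 912.9 m
γ = 1/√(1 - 0.647²) = 1.3115
L = L₀/γ = 912.9/1.3115 = 696.1 m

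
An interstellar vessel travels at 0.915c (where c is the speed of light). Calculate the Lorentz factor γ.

v/c = 0.915, so (v/c)² = 0.837225
1 - (v/c)² = 0.162775
γ = 1/√(0.162775) = 2.479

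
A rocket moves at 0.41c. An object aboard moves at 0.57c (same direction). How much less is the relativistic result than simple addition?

Classical: u' + v = 0.57 + 0.41 = 0.98c
Relativistic: u = (0.57 + 0.41)/(1 + 0.2337) = 0.98/1.2337 = 0.7944c
Difference: 0.98 - 0.7944 = 0.1856c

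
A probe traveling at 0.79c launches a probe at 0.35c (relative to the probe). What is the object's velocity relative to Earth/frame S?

u = (u' + v)/(1 + u'v/c²)
Numerator: 0.35 + 0.79 = 1.14
Denominator: 1 + 0.2765 = 1.2765
u = 1.14/1.2765 = 0.8931c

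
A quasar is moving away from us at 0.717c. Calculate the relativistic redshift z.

β = 0.717
(1+β)/(1-β) = 1.717/0.283 = 6.067
√(6.067) = 2.463
z = 2.463 - 1 = 1.463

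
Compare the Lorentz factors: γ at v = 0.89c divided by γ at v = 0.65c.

γ₁ = 1/√(1 - 0.89²) = 2.1932
γ₂ = 1/√(1 - 0.65²) = 1.3159
γ₁/γ₂ = 2.1932/1.3159 = 1.667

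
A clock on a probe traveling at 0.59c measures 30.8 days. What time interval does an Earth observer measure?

Proper time Δt₀ = 30.8 days
γ = 1/√(1 - 0.59²) = 1.2385
Δt = γΔt₀ = 1.2385 × 30.8 = 38.15 days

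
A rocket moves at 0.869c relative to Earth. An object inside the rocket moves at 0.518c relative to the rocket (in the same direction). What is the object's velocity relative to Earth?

u = (u' + v)/(1 + u'v/c²)
Numerator: 0.518 + 0.869 = 1.387
Denominator: 1 + 0.450142 = 1.450142
u = 1.387/1.450142 = 0.9565c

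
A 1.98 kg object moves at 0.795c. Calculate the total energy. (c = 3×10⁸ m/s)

γ = 1/√(1 - 0.795²) = 1.6485
mc² = 1.98 × (3×10⁸)² = 1.782×10¹⁷ J
E = γmc² = 1.6485 × 1.782×10¹⁷ = 2.938×10¹⁷ J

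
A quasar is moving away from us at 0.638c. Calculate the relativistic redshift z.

β = 0.638
(1+β)/(1-β) = 1.638/0.362 = 4.525
√(4.525) = 2.127
z = 2.127 - 1 = 1.127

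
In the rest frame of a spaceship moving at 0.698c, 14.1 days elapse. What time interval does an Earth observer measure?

Proper time Δt₀ = 14.1 days
γ = 1/√(1 - 0.698²) = 1.3965
Δt = γΔt₀ = 1.3965 × 14.1 = 19.69 days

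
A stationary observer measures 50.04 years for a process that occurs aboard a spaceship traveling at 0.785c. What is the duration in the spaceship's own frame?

Dilated time Δt = 50.04 years
γ = 1/√(1 - 0.785²) = 1.614
Δt₀ = Δt/γ = 50.04/1.614 = 31.00 years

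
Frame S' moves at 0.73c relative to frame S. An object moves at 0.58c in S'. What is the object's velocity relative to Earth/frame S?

u = (u' + v)/(1 + u'v/c²)
Numerator: 0.58 + 0.73 = 1.31
Denominator: 1 + 0.4234 = 1.4234
u = 1.31/1.4234 = 0.9203c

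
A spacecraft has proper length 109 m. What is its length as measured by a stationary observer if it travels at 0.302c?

Proper length L₀ = 109 m
γ = 1/√(1 - 0.302²) = 1.049
L = L₀/γ = 109/1.049 = 103.9 m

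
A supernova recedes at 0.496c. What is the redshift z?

β = 0.496
(1+β)/(1-β) = 1.496/0.504 = 2.9683
√(2.9683) = 1.7229
z = 1.7229 - 1 = 0.7229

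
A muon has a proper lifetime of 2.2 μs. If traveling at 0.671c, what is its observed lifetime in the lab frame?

Proper lifetime τ₀ = 2.2 μs
γ = 1/√(1 - 0.671²) = 1.3487
τ = γτ₀ = 1.3487 × 2.2 μs = 2.967 μs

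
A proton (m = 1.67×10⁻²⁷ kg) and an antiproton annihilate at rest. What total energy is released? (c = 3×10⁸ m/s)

Both particles have the same rest mass, so total mass = 2m
E = 2m·c² = 2 × 1.67×10⁻²⁷ × (3×10⁸)²
= 2 × 1.67×10⁻²⁷ × 9×10¹⁶
= 3.006×10⁻¹⁰ J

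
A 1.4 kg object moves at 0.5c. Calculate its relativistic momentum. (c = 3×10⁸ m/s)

γ = 1/√(1 - 0.5²) = 1.1547
v = 0.5 × 3×10⁸ = 1.500×10⁸ m/s
p = γmv = 1.1547 × 1.4 × 1.500×10⁸ = 2.425×10⁸ kg·m/s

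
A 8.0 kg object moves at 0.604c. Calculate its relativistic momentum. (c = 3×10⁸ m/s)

γ = 1/√(1 - 0.604²) = 1.255
v = 0.604 × 3×10⁸ = 1.812×10⁸ m/s
p = γmv = 1.255 × 8.0 × 1.812×10⁸ = 1.819×10⁹ kg·m/s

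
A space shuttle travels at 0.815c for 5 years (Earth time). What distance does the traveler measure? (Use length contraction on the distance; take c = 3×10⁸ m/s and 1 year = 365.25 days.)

Earth distance: d = v × t = 0.815c × 5 yr = 3.8579×10¹⁶ m
γ = 1.7257
d' = d/γ = 3.8579×10¹⁶/1.7257 = 2.236×10¹⁶ m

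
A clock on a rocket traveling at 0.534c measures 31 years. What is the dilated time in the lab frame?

Proper time Δt₀ = 31 years
γ = 1/√(1 - 0.534²) = 1.183
Δt = γΔt₀ = 1.183 × 31 = 36.67 years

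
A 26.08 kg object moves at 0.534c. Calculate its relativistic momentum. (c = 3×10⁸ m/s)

γ = 1/√(1 - 0.534²) = 1.1828
v = 0.534 × 3×10⁸ = 1.602×10⁸ m/s
p = γmv = 1.1828 × 26.08 × 1.602×10⁸ = 4.942×10⁹ kg·m/s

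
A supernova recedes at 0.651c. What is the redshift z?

β = 0.651
(1+β)/(1-β) = 1.651/0.349 = 4.731
√(4.731) = 2.175
z = 2.175 - 1 = 1.175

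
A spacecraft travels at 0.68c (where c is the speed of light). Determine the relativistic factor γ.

v/c = 0.68, so (v/c)² = 0.4624
1 - (v/c)² = 0.5376
γ = 1/√(0.5376) = 1.364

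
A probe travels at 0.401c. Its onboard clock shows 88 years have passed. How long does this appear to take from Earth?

Proper time Δt₀ = 88 years
γ = 1/√(1 - 0.401²) = 1.0916
Δt = γΔt₀ = 1.0916 × 88 = 96.06 years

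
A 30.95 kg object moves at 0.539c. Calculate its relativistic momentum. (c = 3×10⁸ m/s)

γ = 1/√(1 - 0.539²) = 1.18722
v = 0.539 × 3×10⁸ = 1.617×10⁸ m/s
p = γmv = 1.18722 × 30.95 × 1.617×10⁸ = 5.942×10⁹ kg·m/s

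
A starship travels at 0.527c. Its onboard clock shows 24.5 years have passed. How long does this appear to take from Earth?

Proper time Δt₀ = 24.5 years
γ = 1/√(1 - 0.527²) = 1.1767
Δt = γΔt₀ = 1.1767 × 24.5 = 28.83 years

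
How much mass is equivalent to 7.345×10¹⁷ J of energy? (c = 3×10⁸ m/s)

From E = mc², we get m = E/c²
c² = (3×10⁸)² = 9×10¹⁶ m²/s²
m = 7.345×10¹⁷ / 9×10¹⁶ = 8.161 kg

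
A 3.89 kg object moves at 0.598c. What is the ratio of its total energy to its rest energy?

E = γmc², E₀ = mc²
E/E₀ = γ = 1/√(1 - 0.598²) = 1.248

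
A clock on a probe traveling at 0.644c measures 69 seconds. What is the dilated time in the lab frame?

Proper time Δt₀ = 69 seconds
γ = 1/√(1 - 0.644²) = 1.3071
Δt = γΔt₀ = 1.3071 × 69 = 90.19 seconds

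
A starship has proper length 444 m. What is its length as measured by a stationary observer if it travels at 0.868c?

Proper length L₀ = 444 m
γ = 1/√(1 - 0.868²) = 2.014
L = L₀/γ = 444/2.014 = 220.5 m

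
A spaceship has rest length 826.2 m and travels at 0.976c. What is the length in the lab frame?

Proper length L₀ = 826.2 m
γ = 1/√(1 - 0.976²) = 4.592
L = L₀/γ = 826.2/4.592 = 179.9 m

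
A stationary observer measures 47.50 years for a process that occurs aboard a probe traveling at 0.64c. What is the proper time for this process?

Dilated time Δt = 47.50 years
γ = 1/√(1 - 0.64²) = 1.3014
Δt₀ = Δt/γ = 47.50/1.3014 = 36.50 years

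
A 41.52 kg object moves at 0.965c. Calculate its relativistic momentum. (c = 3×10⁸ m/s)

γ = 1/√(1 - 0.965²) = 3.813
v = 0.965 × 3×10⁸ = 2.895×10⁸ m/s
p = γmv = 3.813 × 41.52 × 2.895×10⁸ = 4.583×10¹⁰ kg·m/s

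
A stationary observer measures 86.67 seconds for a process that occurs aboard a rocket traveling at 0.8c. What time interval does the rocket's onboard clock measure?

Dilated time Δt = 86.67 seconds
γ = 1/√(1 - 0.8²) = 1.6667
Δt₀ = Δt/γ = 86.67/1.6667 = 52.00 seconds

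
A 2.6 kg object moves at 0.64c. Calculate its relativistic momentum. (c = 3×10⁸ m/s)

γ = 1/√(1 - 0.64²) = 1.3014
v = 0.64 × 3×10⁸ = 1.920×10⁸ m/s
p = γmv = 1.3014 × 2.6 × 1.920×10⁸ = 6.497×10⁸ kg·m/s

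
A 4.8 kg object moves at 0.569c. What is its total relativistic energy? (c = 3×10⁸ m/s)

γ = 1/√(1 - 0.569²) = 1.216
mc² = 4.8 × (3×10⁸)² = 4.320×10¹⁷ J
E = γmc² = 1.216 × 4.320×10¹⁷ = 5.253×10¹⁷ J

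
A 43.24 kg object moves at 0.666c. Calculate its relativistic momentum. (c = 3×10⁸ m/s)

γ = 1/√(1 - 0.666²) = 1.3406
v = 0.666 × 3×10⁸ = 1.998×10⁸ m/s
p = γmv = 1.3406 × 43.24 × 1.998×10⁸ = 1.158×10¹⁰ kg·m/s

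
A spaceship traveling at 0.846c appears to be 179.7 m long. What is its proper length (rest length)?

Contracted length L = 179.7 m
γ = 1/√(1 - 0.846²) = 1.8755
L₀ = γL = 1.8755 × 179.7 = 337.0 m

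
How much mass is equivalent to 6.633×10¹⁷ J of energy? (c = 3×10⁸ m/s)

From E = mc², we get m = E/c²
c² = (3×10⁸)² = 9×10¹⁶ m²/s²
m = 6.633×10¹⁷ / 9×10¹⁶ = 7.370 kg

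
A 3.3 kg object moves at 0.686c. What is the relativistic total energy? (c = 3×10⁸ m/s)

γ = 1/√(1 - 0.686²) = 1.3744
mc² = 3.3 × (3×10⁸)² = 2.970×10¹⁷ J
E = γmc² = 1.3744 × 2.970×10¹⁷ = 4.082×10¹⁷ J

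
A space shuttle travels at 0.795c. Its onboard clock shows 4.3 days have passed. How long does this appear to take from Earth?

Proper time Δt₀ = 4.3 days
γ = 1/√(1 - 0.795²) = 1.6485
Δt = γΔt₀ = 1.6485 × 4.3 = 7.089 days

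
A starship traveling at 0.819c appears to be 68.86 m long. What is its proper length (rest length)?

Contracted length L = 68.86 m
γ = 1/√(1 - 0.819²) = 1.743
L₀ = γL = 1.743 × 68.86 = 120.0 m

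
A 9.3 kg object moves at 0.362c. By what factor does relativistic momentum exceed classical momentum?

p_rel = γmv, p_class = mv
Ratio = γ = 1/√(1 - 0.362²) = 1.073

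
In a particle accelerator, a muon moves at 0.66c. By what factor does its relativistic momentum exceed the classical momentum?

p_rel = γmv, p_class = mv
Ratio = γ = 1/√(1 - 0.66²)
= 1/√(0.5644) = 1.331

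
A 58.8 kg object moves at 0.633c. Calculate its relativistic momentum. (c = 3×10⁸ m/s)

γ = 1/√(1 - 0.633²) = 1.2917
v = 0.633 × 3×10⁸ = 1.899×10⁸ m/s
p = γmv = 1.2917 × 58.8 × 1.899×10⁸ = 1.442×10¹⁰ kg·m/s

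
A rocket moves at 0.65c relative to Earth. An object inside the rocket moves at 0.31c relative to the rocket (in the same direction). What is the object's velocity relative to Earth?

u = (u' + v)/(1 + u'v/c²)
Numerator: 0.31 + 0.65 = 0.96
Denominator: 1 + 0.2015 = 1.2015
u = 0.96/1.2015 = 0.7990c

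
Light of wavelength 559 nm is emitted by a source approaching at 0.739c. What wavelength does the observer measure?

β = 0.739
Wavelength Doppler factor = √(0.261/1.739) = √(0.1501) = 0.3874
λ_obs = 559 × 0.3874 = 216.6 nm (blueshift)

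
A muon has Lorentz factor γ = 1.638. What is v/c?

From γ = 1/√(1 - v²/c²):
1/γ² = 1/1.638² = 0.3727
v²/c² = 1 - 0.3727 = 0.6273
v/c = √(0.6273) = 0.7920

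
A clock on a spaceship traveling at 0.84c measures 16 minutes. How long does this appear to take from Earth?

Proper time Δt₀ = 16 minutes
γ = 1/√(1 - 0.84²) = 1.843
Δt = γΔt₀ = 1.843 × 16 = 29.49 minutes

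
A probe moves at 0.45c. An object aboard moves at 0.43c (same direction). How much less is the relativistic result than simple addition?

Classical: u' + v = 0.43 + 0.45 = 0.88c
Relativistic: u = (0.43 + 0.45)/(1 + 0.1935) = 0.88/1.1935 = 0.7373c
Difference: 0.88 - 0.7373 = 0.1427c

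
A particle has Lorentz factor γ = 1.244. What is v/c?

From γ = 1/√(1 - v²/c²):
1/γ² = 1/1.244² = 0.6462
v²/c² = 1 - 0.6462 = 0.3538
v/c = √(0.3538) = 0.5948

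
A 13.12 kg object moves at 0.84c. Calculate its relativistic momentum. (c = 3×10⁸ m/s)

γ = 1/√(1 - 0.84²) = 1.843
v = 0.84 × 3×10⁸ = 2.520×10⁸ m/s
p = γmv = 1.843 × 13.12 × 2.520×10⁸ = 6.093×10⁹ kg·m/s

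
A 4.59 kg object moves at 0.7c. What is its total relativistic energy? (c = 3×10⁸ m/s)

γ = 1/√(1 - 0.7²) = 1.4003
mc² = 4.59 × (3×10⁸)² = 4.131×10¹⁷ J
E = γmc² = 1.4003 × 4.131×10¹⁷ = 5.785×10¹⁷ J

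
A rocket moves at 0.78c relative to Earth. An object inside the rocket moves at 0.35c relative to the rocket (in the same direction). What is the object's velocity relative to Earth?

u = (u' + v)/(1 + u'v/c²)
Numerator: 0.35 + 0.78 = 1.13
Denominator: 1 + 0.273 = 1.273
u = 1.13/1.273 = 0.8877c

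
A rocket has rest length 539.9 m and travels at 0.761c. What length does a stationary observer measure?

Proper length L₀ = 539.9 m
γ = 1/√(1 - 0.761²) = 1.5414
L = L₀/γ = 539.9/1.5414 = 350.3 m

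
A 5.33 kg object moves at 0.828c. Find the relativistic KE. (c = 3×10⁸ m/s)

γ = 1/√(1 - 0.828²) = 1.7834
γ - 1 = 0.7834
KE = (γ-1)mc² = 0.7834 × 5.33 × (3×10⁸)² = 3.758×10¹⁷ J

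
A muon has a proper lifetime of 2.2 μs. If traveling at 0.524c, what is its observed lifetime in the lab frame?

Proper lifetime τ₀ = 2.2 μs
γ = 1/√(1 - 0.524²) = 1.174
τ = γτ₀ = 1.174 × 2.2 μs = 2.583 μs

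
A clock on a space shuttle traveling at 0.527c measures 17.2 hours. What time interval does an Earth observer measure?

Proper time Δt₀ = 17.2 hours
γ = 1/√(1 - 0.527²) = 1.177
Δt = γΔt₀ = 1.177 × 17.2 = 20.24 hours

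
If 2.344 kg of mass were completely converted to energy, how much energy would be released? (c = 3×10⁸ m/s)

Using E = mc²:
c² = (3×10⁸)² = 9×10¹⁶ m²/s²
E = 2.344 × 9×10¹⁶ = 2.110×10¹⁷ J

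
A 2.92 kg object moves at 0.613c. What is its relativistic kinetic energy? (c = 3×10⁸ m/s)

γ = 1/√(1 - 0.613²) = 1.26569
γ - 1 = 0.26569
KE = (γ-1)mc² = 0.26569 × 2.92 × (3×10⁸)² = 6.982×10¹⁶ J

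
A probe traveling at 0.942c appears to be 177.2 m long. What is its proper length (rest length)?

Contracted length L = 177.2 m
γ = 1/√(1 - 0.942²) = 2.9796
L₀ = γL = 2.9796 × 177.2 = 528.0 m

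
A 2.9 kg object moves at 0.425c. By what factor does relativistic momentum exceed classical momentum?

p_rel = γmv, p_class = mv
Ratio = γ = 1/√(1 - 0.425²) = 1.105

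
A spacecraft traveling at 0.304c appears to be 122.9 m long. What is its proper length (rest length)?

Contracted length L = 122.9 m
γ = 1/√(1 - 0.304²) = 1.050
L₀ = γL = 1.050 × 122.9 = 129.0 m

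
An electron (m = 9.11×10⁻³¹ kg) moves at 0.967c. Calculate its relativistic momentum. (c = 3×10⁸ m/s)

γ = 1/√(1 - 0.967²) = 3.925
v = 0.967 × 3×10⁸ = 2.901×10⁸ m/s
p = γmv = 3.925 × 9.11×10⁻³¹ × 2.901×10⁸ = 1.037×10⁻²¹ kg·m/s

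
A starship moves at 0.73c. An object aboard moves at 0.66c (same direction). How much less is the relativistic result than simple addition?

Classical: u' + v = 0.66 + 0.73 = 1.39c
Relativistic: u = (0.66 + 0.73)/(1 + 0.4818) = 1.39/1.4818 = 0.9380c
Difference: 1.39 - 0.9380 = 0.4520c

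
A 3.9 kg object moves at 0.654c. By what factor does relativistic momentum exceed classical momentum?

p_rel = γmv, p_class = mv
Ratio = γ = 1/√(1 - 0.654²) = 1.322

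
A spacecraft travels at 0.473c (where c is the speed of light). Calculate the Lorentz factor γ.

v/c = 0.473, so (v/c)² = 0.223729
1 - (v/c)² = 0.776271
γ = 1/√(0.776271) = 1.135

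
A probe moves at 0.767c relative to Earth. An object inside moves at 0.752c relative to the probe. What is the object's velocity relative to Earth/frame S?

u = (u' + v)/(1 + u'v/c²)
Numerator: 0.752 + 0.767 = 1.519
Denominator: 1 + 0.576784 = 1.576784
u = 1.519/1.576784 = 0.9634c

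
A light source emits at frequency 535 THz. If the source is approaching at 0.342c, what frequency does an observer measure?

β = v/c = 0.342
(1+β)/(1-β) = 1.342/0.658 = 2.040
Doppler factor = √(2.040) = 1.428
f_obs = 535 × 1.428 = 764.0 THz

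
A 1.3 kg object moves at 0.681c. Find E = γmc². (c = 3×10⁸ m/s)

γ = 1/√(1 - 0.681²) = 1.366
mc² = 1.3 × (3×10⁸)² = 1.170×10¹⁷ J
E = γmc² = 1.366 × 1.170×10¹⁷ = 1.598×10¹⁷ J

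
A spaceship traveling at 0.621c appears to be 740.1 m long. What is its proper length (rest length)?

Contracted length L = 740.1 m
γ = 1/√(1 - 0.621²) = 1.2758
L₀ = γL = 1.2758 × 740.1 = 944.2 m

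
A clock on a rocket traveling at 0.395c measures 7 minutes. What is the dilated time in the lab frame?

Proper time Δt₀ = 7 minutes
γ = 1/√(1 - 0.395²) = 1.0885
Δt = γΔt₀ = 1.0885 × 7 = 7.620 minutes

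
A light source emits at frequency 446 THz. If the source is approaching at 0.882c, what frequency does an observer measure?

β = v/c = 0.882
(1+β)/(1-β) = 1.882/0.118 = 15.95
Doppler factor = √(15.95) = 3.994
f_obs = 446 × 3.994 = 1781 THz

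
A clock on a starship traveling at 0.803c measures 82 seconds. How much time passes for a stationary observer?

Proper time Δt₀ = 82 seconds
γ = 1/√(1 - 0.803²) = 1.678
Δt = γΔt₀ = 1.678 × 82 = 137.6 seconds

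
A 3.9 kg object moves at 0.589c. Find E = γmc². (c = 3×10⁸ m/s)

γ = 1/√(1 - 0.589²) = 1.2374
mc² = 3.9 × (3×10⁸)² = 3.510×10¹⁷ J
E = γmc² = 1.2374 × 3.510×10¹⁷ = 4.343×10¹⁷ J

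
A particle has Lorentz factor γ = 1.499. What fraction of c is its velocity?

From γ = 1/√(1 - v²/c²):
1/γ² = 1/1.499² = 0.4450
v²/c² = 1 - 0.4450 = 0.5550
v/c = √(0.5550) = 0.7450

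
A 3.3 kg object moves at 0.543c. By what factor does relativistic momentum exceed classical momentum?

p_rel = γmv, p_class = mv
Ratio = γ = 1/√(1 - 0.543²) = 1.191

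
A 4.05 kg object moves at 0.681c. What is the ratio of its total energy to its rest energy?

E = γmc², E₀ = mc²
E/E₀ = γ = 1/√(1 - 0.681²) = 1.366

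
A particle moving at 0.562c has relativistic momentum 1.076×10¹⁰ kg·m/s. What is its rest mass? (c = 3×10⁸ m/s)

γ = 1/√(1 - 0.562²) = 1.209
v = 0.562 × 3×10⁸ = 1.686×10⁸ m/s
m = p/(γv) = 1.076×10¹⁰/(1.209 × 1.686×10⁸) = 52.79 kg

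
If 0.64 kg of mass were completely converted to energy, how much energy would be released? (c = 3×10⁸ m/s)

Using E = mc²:
c² = (3×10⁸)² = 9×10¹⁶ m²/s²
E = 0.64 × 9×10¹⁶ = 5.760×10¹⁶ J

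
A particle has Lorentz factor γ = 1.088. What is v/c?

From γ = 1/√(1 - v²/c²):
1/γ² = 1/1.088² = 0.8448
v²/c² = 1 - 0.8448 = 0.1552
v/c = √(0.1552) = 0.3940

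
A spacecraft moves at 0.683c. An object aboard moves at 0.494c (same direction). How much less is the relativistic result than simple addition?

Classical: u' + v = 0.494 + 0.683 = 1.177c
Relativistic: u = (0.494 + 0.683)/(1 + 0.337402) = 1.177/1.337402 = 0.8801c
Difference: 1.177 - 0.8801 = 0.2969c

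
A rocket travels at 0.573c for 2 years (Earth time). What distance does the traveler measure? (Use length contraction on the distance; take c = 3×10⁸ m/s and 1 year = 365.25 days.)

Earth distance: d = v × t = 0.573c × 2 yr = 1.0850×10¹⁶ m
γ = 1.2202
d' = d/γ = 1.0850×10¹⁶/1.2202 = 8.892×10¹⁵ m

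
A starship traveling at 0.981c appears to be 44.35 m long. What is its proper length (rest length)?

Contracted length L = 44.35 m
γ = 1/√(1 - 0.981²) = 5.154
L₀ = γL = 5.154 × 44.35 = 228.6 m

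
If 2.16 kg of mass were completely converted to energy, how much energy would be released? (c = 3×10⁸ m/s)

Using E = mc²:
c² = (3×10⁸)² = 9×10¹⁶ m²/s²
E = 2.16 × 9×10¹⁶ = 1.944×10¹⁷ J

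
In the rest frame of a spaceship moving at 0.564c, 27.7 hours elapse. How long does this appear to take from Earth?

Proper time Δt₀ = 27.7 hours
γ = 1/√(1 - 0.564²) = 1.211
Δt = γΔt₀ = 1.211 × 27.7 = 33.54 hours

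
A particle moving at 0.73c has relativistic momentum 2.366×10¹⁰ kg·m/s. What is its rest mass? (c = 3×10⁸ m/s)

γ = 1/√(1 - 0.73²) = 1.4632
v = 0.73 × 3×10⁸ = 2.190×10⁸ m/s
m = p/(γv) = 2.366×10¹⁰/(1.4632 × 2.190×10⁸) = 73.84 kg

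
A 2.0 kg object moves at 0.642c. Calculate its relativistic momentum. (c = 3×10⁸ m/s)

γ = 1/√(1 - 0.642²) = 1.3043
v = 0.642 × 3×10⁸ = 1.926×10⁸ m/s
p = γmv = 1.3043 × 2.0 × 1.926×10⁸ = 5.024×10⁸ kg·m/s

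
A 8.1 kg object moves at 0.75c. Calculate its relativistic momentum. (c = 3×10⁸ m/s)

γ = 1/√(1 - 0.75²) = 1.5119
v = 0.75 × 3×10⁸ = 2.250×10⁸ m/s
p = γmv = 1.5119 × 8.1 × 2.250×10⁸ = 2.755×10⁹ kg·m/s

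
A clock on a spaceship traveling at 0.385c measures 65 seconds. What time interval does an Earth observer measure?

Proper time Δt₀ = 65 seconds
γ = 1/√(1 - 0.385²) = 1.0835
Δt = γΔt₀ = 1.0835 × 65 = 70.43 seconds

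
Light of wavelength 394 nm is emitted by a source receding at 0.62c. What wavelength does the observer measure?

β = 0.62
Wavelength Doppler factor = √(1.62/0.38) = √(4.263) = 2.0647
λ_obs = 394 × 2.0647 = 813.5 nm (redshift)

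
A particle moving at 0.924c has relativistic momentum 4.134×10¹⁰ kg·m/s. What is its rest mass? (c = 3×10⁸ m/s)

γ = 1/√(1 - 0.924²) = 2.615
v = 0.924 × 3×10⁸ = 2.772×10⁸ m/s
m = p/(γv) = 4.134×10¹⁰/(2.615 × 2.772×10⁸) = 57.03 kg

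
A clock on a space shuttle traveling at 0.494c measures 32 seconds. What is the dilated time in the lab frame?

Proper time Δt₀ = 32 seconds
γ = 1/√(1 - 0.494²) = 1.150
Δt = γΔt₀ = 1.150 × 32 = 36.80 seconds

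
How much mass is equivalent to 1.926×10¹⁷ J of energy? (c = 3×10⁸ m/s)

From E = mc², we get m = E/c²
c² = (3×10⁸)² = 9×10¹⁶ m²/s²
m = 1.926×10¹⁷ / 9×10¹⁶ = 2.140 kg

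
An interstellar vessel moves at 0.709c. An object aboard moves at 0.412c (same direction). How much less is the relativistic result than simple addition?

Classical: u' + v = 0.412 + 0.709 = 1.121c
Relativistic: u = (0.412 + 0.709)/(1 + 0.292108) = 1.121/1.292108 = 0.8676c
Difference: 1.121 - 0.8676 = 0.2534c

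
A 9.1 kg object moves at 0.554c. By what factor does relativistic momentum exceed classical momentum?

p_rel = γmv, p_class = mv
Ratio = γ = 1/√(1 - 0.554²) = 1.201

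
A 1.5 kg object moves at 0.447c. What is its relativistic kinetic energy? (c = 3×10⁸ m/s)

γ = 1/√(1 - 0.447²) = 1.1179
γ - 1 = 0.1179
KE = (γ-1)mc² = 0.1179 × 1.5 × (3×10⁸)² = 1.592×10¹⁶ J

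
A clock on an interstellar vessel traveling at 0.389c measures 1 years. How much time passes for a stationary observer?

Proper time Δt₀ = 1 years
γ = 1/√(1 - 0.389²) = 1.085
Δt = γΔt₀ = 1.085 × 1 = 1.085 years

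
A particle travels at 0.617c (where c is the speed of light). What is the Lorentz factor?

v/c = 0.617, so (v/c)² = 0.380689
1 - (v/c)² = 0.619311
γ = 1/√(0.619311) = 1.271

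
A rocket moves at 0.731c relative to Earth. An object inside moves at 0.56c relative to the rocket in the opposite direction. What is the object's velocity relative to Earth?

Object's velocity in rocket frame is u' = -0.56c
u = (u' + v)/(1 + u'v/c²) = (v - 0.56)/(1 - 0.56·v/c²)
Numerator: 0.731 - 0.56 = 0.171
Denominator: 1 - 0.40936 = 0.59064
u = 0.171/0.59064 = 0.2895c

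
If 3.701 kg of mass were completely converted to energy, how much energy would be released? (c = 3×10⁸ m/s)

Using E = mc²:
c² = (3×10⁸)² = 9×10¹⁶ m²/s²
E = 3.701 × 9×10¹⁶ = 3.331×10¹⁷ J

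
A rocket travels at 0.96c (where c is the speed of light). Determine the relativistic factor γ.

v/c = 0.96, so (v/c)² = 0.9216
1 - (v/c)² = 0.0784
γ = 1/√(0.0784) = 3.571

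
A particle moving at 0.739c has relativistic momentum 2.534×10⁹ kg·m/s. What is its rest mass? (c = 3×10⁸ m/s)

γ = 1/√(1 - 0.739²) = 1.48433
v = 0.739 × 3×10⁸ = 2.217×10⁸ m/s
m = p/(γv) = 2.534×10⁹/(1.48433 × 2.217×10⁸) = 7.700 kg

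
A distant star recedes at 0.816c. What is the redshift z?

β = 0.816
(1+β)/(1-β) = 1.816/0.184 = 9.870
√(9.870) = 3.142
z = 3.142 - 1 = 2.142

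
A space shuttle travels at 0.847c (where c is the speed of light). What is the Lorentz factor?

v/c = 0.847, so (v/c)² = 0.717409
1 - (v/c)² = 0.282591
γ = 1/√(0.282591) = 1.881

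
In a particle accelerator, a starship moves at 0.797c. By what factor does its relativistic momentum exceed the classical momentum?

p_rel = γmv, p_class = mv
Ratio = γ = 1/√(1 - 0.797²)
= 1/√(0.364791) = 1.656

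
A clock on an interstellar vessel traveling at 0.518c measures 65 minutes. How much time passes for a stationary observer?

Proper time Δt₀ = 65 minutes
γ = 1/√(1 - 0.518²) = 1.169
Δt = γΔt₀ = 1.169 × 65 = 75.99 minutes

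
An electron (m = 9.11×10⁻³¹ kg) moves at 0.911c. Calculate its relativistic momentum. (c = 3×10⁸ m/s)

γ = 1/√(1 - 0.911²) = 2.4248
v = 0.911 × 3×10⁸ = 2.733×10⁸ m/s
p = γmv = 2.4248 × 9.11×10⁻³¹ × 2.733×10⁸ = 6.037×10⁻²² kg·m/s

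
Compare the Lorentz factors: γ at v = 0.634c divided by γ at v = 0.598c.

γ₁ = 1/√(1 - 0.634²) = 1.293
γ₂ = 1/√(1 - 0.598²) = 1.248
γ₁/γ₂ = 1.293/1.248 = 1.036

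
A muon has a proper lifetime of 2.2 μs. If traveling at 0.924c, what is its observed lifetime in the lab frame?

Proper lifetime τ₀ = 2.2 μs
γ = 1/√(1 - 0.924²) = 2.615
τ = γτ₀ = 2.615 × 2.2 μs = 5.753 μs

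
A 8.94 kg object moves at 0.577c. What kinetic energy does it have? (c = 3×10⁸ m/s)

γ = 1/√(1 - 0.577²) = 1.22437
γ - 1 = 0.22437
KE = (γ-1)mc² = 0.22437 × 8.94 × (3×10⁸)² = 1.805×10¹⁷ J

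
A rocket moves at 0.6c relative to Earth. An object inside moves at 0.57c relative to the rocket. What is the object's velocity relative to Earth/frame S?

u = (u' + v)/(1 + u'v/c²)
Numerator: 0.57 + 0.6 = 1.17
Denominator: 1 + 0.342 = 1.342
u = 1.17/1.342 = 0.8718c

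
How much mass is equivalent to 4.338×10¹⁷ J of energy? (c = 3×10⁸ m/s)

From E = mc², we get m = E/c²
c² = (3×10⁸)² = 9×10¹⁶ m²/s²
m = 4.338×10¹⁷ / 9×10¹⁶ = 4.820 kg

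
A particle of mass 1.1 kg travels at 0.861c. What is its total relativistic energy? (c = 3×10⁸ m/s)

γ = 1/√(1 - 0.861²) = 1.9662
mc² = 1.1 × (3×10⁸)² = 9.900×10¹⁶ J
E = γmc² = 1.9662 × 9.900×10¹⁶ = 1.947×10¹⁷ J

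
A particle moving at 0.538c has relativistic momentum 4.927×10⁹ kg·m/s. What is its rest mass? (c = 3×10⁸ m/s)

γ = 1/√(1 - 0.538²) = 1.1863
v = 0.538 × 3×10⁸ = 1.614×10⁸ m/s
m = p/(γv) = 4.927×10⁹/(1.1863 × 1.614×10⁸) = 25.73 kg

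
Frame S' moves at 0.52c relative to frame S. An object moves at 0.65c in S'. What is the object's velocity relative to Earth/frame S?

u = (u' + v)/(1 + u'v/c²)
Numerator: 0.65 + 0.52 = 1.17
Denominator: 1 + 0.338 = 1.338
u = 1.17/1.338 = 0.8744c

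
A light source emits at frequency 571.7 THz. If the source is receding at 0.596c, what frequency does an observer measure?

β = v/c = 0.596
(1-β)/(1+β) = 0.404/1.596 = 0.2531
Doppler factor = √(0.2531) = 0.5031
f_obs = 571.7 × 0.5031 = 287.6 THz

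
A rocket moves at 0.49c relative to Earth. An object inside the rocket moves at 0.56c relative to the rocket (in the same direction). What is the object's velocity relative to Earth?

u = (u' + v)/(1 + u'v/c²)
Numerator: 0.56 + 0.49 = 1.05
Denominator: 1 + 0.2744 = 1.2744
u = 1.05/1.2744 = 0.8239c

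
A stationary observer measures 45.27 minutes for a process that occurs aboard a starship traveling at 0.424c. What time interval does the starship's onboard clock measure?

Dilated time Δt = 45.27 minutes
γ = 1/√(1 - 0.424²) = 1.1042
Δt₀ = Δt/γ = 45.27/1.1042 = 41.00 minutes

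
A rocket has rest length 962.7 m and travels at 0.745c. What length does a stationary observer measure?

Proper length L₀ = 962.7 m
γ = 1/√(1 - 0.745²) = 1.499
L = L₀/γ = 962.7/1.499 = 642.2 m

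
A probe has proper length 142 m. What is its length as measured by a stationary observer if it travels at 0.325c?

Proper length L₀ = 142 m
γ = 1/√(1 - 0.325²) = 1.057
L = L₀/γ = 142/1.057 = 134.3 m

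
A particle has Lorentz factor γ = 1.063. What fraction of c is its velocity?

From γ = 1/√(1 - v²/c²):
1/γ² = 1/1.063² = 0.8850
v²/c² = 1 - 0.8850 = 0.1150
v/c = √(0.1150) = 0.3391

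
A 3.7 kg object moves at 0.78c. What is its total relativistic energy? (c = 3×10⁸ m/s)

γ = 1/√(1 - 0.78²) = 1.598
mc² = 3.7 × (3×10⁸)² = 3.330×10¹⁷ J
E = γmc² = 1.598 × 3.330×10¹⁷ = 5.321×10¹⁷ J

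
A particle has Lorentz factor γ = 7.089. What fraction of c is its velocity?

From γ = 1/√(1 - v²/c²):
1/γ² = 1/7.089² = 0.01990
v²/c² = 1 - 0.01990 = 0.9801
v/c = √(0.9801) = 0.9900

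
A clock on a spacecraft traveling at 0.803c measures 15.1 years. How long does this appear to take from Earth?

Proper time Δt₀ = 15.1 years
γ = 1/√(1 - 0.803²) = 1.678
Δt = γΔt₀ = 1.678 × 15.1 = 25.34 years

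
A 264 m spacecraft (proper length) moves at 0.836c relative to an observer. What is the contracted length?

Proper length L₀ = 264 m
γ = 1/√(1 - 0.836²) = 1.822
L = L₀/γ = 264/1.822 = 144.9 m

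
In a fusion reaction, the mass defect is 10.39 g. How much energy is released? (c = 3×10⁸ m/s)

Convert mass defect: Δm = 10.39 g = 0.01039 kg
E = Δm·c² = 0.01039 × (3×10⁸)²
= 0.01039 × 9×10¹⁶ = 9.351×10¹⁴ J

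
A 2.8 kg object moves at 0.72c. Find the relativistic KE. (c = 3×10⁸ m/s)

γ = 1/√(1 - 0.72²) = 1.441
γ - 1 = 0.4410
KE = (γ-1)mc² = 0.4410 × 2.8 × (3×10⁸)² = 1.111×10¹⁷ J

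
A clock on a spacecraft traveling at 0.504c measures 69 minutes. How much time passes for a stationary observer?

Proper time Δt₀ = 69 minutes
γ = 1/√(1 - 0.504²) = 1.1578
Δt = γΔt₀ = 1.1578 × 69 = 79.89 minutes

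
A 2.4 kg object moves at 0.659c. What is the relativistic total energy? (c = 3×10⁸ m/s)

γ = 1/√(1 - 0.659²) = 1.3295
mc² = 2.4 × (3×10⁸)² = 2.160×10¹⁷ J
E = γmc² = 1.3295 × 2.160×10¹⁷ = 2.872×10¹⁷ J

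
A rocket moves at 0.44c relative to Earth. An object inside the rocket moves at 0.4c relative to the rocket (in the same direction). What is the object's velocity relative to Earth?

u = (u' + v)/(1 + u'v/c²)
Numerator: 0.4 + 0.44 = 0.84
Denominator: 1 + 0.176 = 1.176
u = 0.84/1.176 = 0.7143c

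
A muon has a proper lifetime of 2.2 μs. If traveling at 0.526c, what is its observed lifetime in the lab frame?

Proper lifetime τ₀ = 2.2 μs
γ = 1/√(1 - 0.526²) = 1.176
τ = γτ₀ = 1.176 × 2.2 μs = 2.587 μs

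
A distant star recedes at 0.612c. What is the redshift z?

β = 0.612
(1+β)/(1-β) = 1.612/0.388 = 4.155
√(4.155) = 2.038
z = 2.038 - 1 = 1.038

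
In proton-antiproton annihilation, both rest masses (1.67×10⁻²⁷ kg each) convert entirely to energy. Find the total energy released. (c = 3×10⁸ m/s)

Both particles have the same rest mass, so total mass = 2m
E = 2m·c² = 2 × 1.67×10⁻²⁷ × (3×10⁸)²
= 2 × 1.67×10⁻²⁷ × 9×10¹⁶
= 3.006×10⁻¹⁰ J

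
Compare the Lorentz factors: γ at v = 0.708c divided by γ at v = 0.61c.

γ₁ = 1/√(1 - 0.708²) = 1.416
γ₂ = 1/√(1 - 0.61²) = 1.262
γ₁/γ₂ = 1.416/1.262 = 1.122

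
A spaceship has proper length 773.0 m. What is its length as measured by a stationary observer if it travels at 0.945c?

Proper length L₀ = 773.0 m
γ = 1/√(1 - 0.945²) = 3.0574
L = L₀/γ = 773.0/3.0574 = 252.8 m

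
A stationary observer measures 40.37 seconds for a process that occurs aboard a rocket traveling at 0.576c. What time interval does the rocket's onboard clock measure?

Dilated time Δt = 40.37 seconds
γ = 1/√(1 - 0.576²) = 1.2233
Δt₀ = Δt/γ = 40.37/1.2233 = 33.00 seconds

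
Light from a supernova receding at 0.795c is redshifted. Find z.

β = 0.795
(1+β)/(1-β) = 1.795/0.205 = 8.756
√(8.756) = 2.959
z = 2.959 - 1 = 1.959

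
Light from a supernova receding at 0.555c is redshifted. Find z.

β = 0.555
(1+β)/(1-β) = 1.555/0.445 = 3.4944
√(3.4944) = 1.8693
z = 1.8693 - 1 = 0.8693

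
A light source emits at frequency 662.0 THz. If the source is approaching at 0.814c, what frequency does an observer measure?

β = v/c = 0.814
(1+β)/(1-β) = 1.814/0.186 = 9.753
Doppler factor = √(9.753) = 3.123
f_obs = 662.0 × 3.123 = 2067 THz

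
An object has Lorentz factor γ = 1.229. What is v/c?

From γ = 1/√(1 - v²/c²):
1/γ² = 1/1.229² = 0.6621
v²/c² = 1 - 0.6621 = 0.3379
v/c = √(0.3379) = 0.5813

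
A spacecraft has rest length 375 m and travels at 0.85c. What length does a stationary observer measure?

Proper length L₀ = 375 m
γ = 1/√(1 - 0.85²) = 1.8983
L = L₀/γ = 375/1.8983 = 197.5 m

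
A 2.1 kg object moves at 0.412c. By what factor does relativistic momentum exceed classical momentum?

p_rel = γmv, p_class = mv
Ratio = γ = 1/√(1 - 0.412²) = 1.097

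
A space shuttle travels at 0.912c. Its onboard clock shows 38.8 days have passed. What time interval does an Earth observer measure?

Proper time Δt₀ = 38.8 days
γ = 1/√(1 - 0.912²) = 2.438
Δt = γΔt₀ = 2.438 × 38.8 = 94.59 days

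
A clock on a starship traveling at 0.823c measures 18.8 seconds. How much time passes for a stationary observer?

Proper time Δt₀ = 18.8 seconds
γ = 1/√(1 - 0.823²) = 1.7604
Δt = γΔt₀ = 1.7604 × 18.8 = 33.10 seconds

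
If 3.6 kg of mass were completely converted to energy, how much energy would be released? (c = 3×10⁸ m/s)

Using E = mc²:
c² = (3×10⁸)² = 9×10¹⁶ m²/s²
E = 3.6 × 9×10¹⁶ = 3.240×10¹⁷ J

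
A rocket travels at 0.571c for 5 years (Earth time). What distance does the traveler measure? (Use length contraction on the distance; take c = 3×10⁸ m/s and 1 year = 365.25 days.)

Earth distance: d = v × t = 0.571c × 5 yr = 2.703×10¹⁶ m
γ = 1.218
d' = d/γ = 2.703×10¹⁶/1.218 = 2.219×10¹⁶ m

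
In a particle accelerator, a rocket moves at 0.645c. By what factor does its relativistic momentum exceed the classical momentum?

p_rel = γmv, p_class = mv
Ratio = γ = 1/√(1 - 0.645²)
= 1/√(0.583975) = 1.309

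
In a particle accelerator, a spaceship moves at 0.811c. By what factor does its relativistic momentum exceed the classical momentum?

p_rel = γmv, p_class = mv
Ratio = γ = 1/√(1 - 0.811²)
= 1/√(0.342279) = 1.709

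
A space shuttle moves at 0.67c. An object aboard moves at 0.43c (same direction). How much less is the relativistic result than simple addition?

Classical: u' + v = 0.43 + 0.67 = 1.1c
Relativistic: u = (0.43 + 0.67)/(1 + 0.2881) = 1.1/1.2881 = 0.8540c
Difference: 1.1 - 0.8540 = 0.2460c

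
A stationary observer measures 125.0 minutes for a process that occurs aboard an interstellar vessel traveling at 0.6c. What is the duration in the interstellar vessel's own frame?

Dilated time Δt = 125.0 minutes
γ = 1/√(1 - 0.6²) = 1.250
Δt₀ = Δt/γ = 125.0/1.250 = 100.0 minutes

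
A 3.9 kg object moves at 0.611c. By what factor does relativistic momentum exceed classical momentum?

p_rel = γmv, p_class = mv
Ratio = γ = 1/√(1 - 0.611²) = 1.263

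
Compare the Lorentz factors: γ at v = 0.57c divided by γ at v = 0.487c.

γ₁ = 1/√(1 - 0.57²) = 1.217
γ₂ = 1/√(1 - 0.487²) = 1.145
γ₁/γ₂ = 1.217/1.145 = 1.063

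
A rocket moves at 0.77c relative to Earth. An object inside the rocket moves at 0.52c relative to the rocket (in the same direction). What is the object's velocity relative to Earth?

u = (u' + v)/(1 + u'v/c²)
Numerator: 0.52 + 0.77 = 1.29
Denominator: 1 + 0.4004 = 1.4004
u = 1.29/1.4004 = 0.9212c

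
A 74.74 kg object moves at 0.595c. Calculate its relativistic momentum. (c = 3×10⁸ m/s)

γ = 1/√(1 - 0.595²) = 1.244
v = 0.595 × 3×10⁸ = 1.785×10⁸ m/s
p = γmv = 1.244 × 74.74 × 1.785×10⁸ = 1.660×10¹⁰ kg·m/s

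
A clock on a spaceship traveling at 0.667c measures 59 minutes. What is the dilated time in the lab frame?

Proper time Δt₀ = 59 minutes
γ = 1/√(1 - 0.667²) = 1.3422
Δt = γΔt₀ = 1.3422 × 59 = 79.19 minutes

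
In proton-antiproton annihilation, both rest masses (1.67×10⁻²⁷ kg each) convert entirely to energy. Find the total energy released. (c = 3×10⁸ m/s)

Both particles have the same rest mass, so total mass = 2m
E = 2m·c² = 2 × 1.67×10⁻²⁷ × (3×10⁸)²
= 2 × 1.67×10⁻²⁷ × 9×10¹⁶
= 3.006×10⁻¹⁰ J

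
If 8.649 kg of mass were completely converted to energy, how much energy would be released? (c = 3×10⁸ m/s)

Using E = mc²:
c² = (3×10⁸)² = 9×10¹⁶ m²/s²
E = 8.649 × 9×10¹⁶ = 7.784×10¹⁷ J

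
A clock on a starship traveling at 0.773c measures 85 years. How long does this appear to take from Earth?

Proper time Δt₀ = 85 years
γ = 1/√(1 - 0.773²) = 1.576
Δt = γΔt₀ = 1.576 × 85 = 134.0 years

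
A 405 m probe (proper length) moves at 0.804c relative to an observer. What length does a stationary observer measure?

Proper length L₀ = 405 m
γ = 1/√(1 - 0.804²) = 1.682
L = L₀/γ = 405/1.682 = 240.8 m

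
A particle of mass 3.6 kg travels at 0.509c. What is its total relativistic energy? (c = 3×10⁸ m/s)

γ = 1/√(1 - 0.509²) = 1.1618
mc² = 3.6 × (3×10⁸)² = 3.240×10¹⁷ J
E = γmc² = 1.1618 × 3.240×10¹⁷ = 3.764×10¹⁷ J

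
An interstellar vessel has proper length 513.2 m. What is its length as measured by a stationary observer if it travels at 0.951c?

Proper length L₀ = 513.2 m
γ = 1/√(1 - 0.951²) = 3.234
L = L₀/γ = 513.2/3.234 = 158.7 m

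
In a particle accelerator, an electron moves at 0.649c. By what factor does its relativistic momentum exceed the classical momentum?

p_rel = γmv, p_class = mv
Ratio = γ = 1/√(1 - 0.649²)
= 1/√(0.578799) = 1.314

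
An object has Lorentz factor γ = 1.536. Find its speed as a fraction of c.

From γ = 1/√(1 - v²/c²):
1/γ² = 1/1.536² = 0.4239
v²/c² = 1 - 0.4239 = 0.5761
v/c = √(0.5761) = 0.7590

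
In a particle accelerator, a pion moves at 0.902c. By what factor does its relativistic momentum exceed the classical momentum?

p_rel = γmv, p_class = mv
Ratio = γ = 1/√(1 - 0.902²)
= 1/√(0.186396) = 2.316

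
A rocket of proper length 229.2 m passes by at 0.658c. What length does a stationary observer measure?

Proper length L₀ = 229.2 m
γ = 1/√(1 - 0.658²) = 1.328
L = L₀/γ = 229.2/1.328 = 172.6 m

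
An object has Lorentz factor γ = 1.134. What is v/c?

From γ = 1/√(1 - v²/c²):
1/γ² = 1/1.134² = 0.7776
v²/c² = 1 - 0.7776 = 0.2224
v/c = √(0.2224) = 0.4716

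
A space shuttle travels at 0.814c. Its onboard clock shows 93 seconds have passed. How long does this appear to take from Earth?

Proper time Δt₀ = 93 seconds
γ = 1/√(1 - 0.814²) = 1.722
Δt = γΔt₀ = 1.722 × 93 = 160.1 seconds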